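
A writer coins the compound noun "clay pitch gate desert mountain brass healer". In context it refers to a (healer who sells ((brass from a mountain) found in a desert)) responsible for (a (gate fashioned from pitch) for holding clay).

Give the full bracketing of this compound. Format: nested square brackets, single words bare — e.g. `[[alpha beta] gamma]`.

Whole compound: head "healer" (specifically "desert mountain brass healer"), modifier "clay pitch gate".
"clay pitch gate" → head "gate" (specifically "pitch gate"), modifier "clay".
"pitch gate" → head "gate", modifier "pitch".
"desert mountain brass healer" → head "healer", modifier "desert mountain brass".
"desert mountain brass" → head "brass" (specifically "mountain brass"), modifier "desert".
"mountain brass" → head "brass", modifier "mountain".
Assembled: [[clay [pitch gate]] [[desert [mountain brass]] healer]].

[[clay [pitch gate]] [[desert [mountain brass]] healer]]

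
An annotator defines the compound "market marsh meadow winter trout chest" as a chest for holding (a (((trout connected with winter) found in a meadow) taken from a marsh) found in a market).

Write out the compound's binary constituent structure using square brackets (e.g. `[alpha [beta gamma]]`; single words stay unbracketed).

At the top level: head "chest"; modifier "market marsh meadow winter trout".
Within "market marsh meadow winter trout", the head is "trout" (specifically "marsh meadow winter trout") and the modifier is "market".
Within "marsh meadow winter trout", the head is "trout" (specifically "meadow winter trout") and the modifier is "marsh".
Within "meadow winter trout", the head is "trout" (specifically "winter trout") and the modifier is "meadow".
Within "winter trout", the head is "trout" and the modifier is "winter".
So the structure is [[market [marsh [meadow [winter trout]]]] chest].

[[market [marsh [meadow [winter trout]]]] chest]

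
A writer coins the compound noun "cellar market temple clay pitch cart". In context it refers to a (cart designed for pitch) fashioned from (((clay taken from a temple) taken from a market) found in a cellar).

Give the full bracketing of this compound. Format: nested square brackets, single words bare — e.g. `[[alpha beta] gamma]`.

Whole compound: head "cart" (specifically "pitch cart"), modifier "cellar market temple clay".
Inside "cellar market temple clay": head "clay" (specifically "market temple clay"), modifier "cellar".
Inside "market temple clay": head "clay" (specifically "temple clay"), modifier "market".
Inside "temple clay": head "clay", modifier "temple".
Inside "pitch cart": head "cart", modifier "pitch".
Assembled: [[cellar [market [temple clay]]] [pitch cart]].

[[cellar [market [temple clay]]] [pitch cart]]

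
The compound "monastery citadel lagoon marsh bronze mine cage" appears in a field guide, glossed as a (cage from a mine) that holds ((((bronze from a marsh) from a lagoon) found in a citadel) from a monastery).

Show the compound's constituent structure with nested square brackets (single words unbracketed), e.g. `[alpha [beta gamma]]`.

At the top level: head "cage" (specifically "mine cage"); modifier "monastery citadel lagoon marsh bronze".
Within "monastery citadel lagoon marsh bronze", the head is "bronze" (specifically "citadel lagoon marsh bronze") and the modifier is "monastery".
Within "citadel lagoon marsh bronze", the head is "bronze" (specifically "lagoon marsh bronze") and the modifier is "citadel".
Within "lagoon marsh bronze", the head is "bronze" (specifically "marsh bronze") and the modifier is "lagoon".
Within "marsh bronze", the head is "bronze" and the modifier is "marsh".
Within "mine cage", the head is "cage" and the modifier is "mine".
So the structure is [[monastery [citadel [lagoon [marsh bronze]]]] [mine cage]].

[[monastery [citadel [lagoon [marsh bronze]]]] [mine cage]]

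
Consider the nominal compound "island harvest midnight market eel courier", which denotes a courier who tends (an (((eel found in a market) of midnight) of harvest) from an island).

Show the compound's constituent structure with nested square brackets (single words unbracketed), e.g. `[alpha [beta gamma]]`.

[[island [harvest [midnight [market eel]]]] courier]

Whole compound: head "courier", modifier "island harvest midnight market eel".
Inside "island harvest midnight market eel": head "eel" (specifically "harvest midnight market eel"), modifier "island".
Inside "harvest midnight market eel": head "eel" (specifically "midnight market eel"), modifier "harvest".
Inside "midnight market eel": head "eel" (specifically "market eel"), modifier "midnight".
Inside "market eel": head "eel", modifier "market".
Putting it together: [[island [harvest [midnight [market eel]]]] courier].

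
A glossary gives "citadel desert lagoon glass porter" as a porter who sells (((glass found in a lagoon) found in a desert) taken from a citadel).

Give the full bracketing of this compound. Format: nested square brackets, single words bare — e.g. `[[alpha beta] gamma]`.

[[citadel [desert [lagoon glass]]] porter]

Whole compound: head "porter", modifier "citadel desert lagoon glass".
Inside "citadel desert lagoon glass": head "glass" (specifically "desert lagoon glass"), modifier "citadel".
Inside "desert lagoon glass": head "glass" (specifically "lagoon glass"), modifier "desert".
Inside "lagoon glass": head "glass", modifier "lagoon".
So the structure is [[citadel [desert [lagoon glass]]] porter].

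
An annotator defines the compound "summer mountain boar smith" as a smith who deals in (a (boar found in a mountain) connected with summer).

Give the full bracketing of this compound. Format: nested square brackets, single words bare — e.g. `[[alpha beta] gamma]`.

At the top level: head "smith"; modifier "summer mountain boar".
"summer mountain boar" → head "boar" (specifically "mountain boar"), modifier "summer".
"mountain boar" → head "boar", modifier "mountain".
So the structure is [[summer [mountain boar]] smith].

[[summer [mountain boar]] smith]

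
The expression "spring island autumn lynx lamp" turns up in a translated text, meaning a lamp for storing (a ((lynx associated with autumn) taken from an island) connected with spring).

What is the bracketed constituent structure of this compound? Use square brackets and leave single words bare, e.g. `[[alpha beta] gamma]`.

[[spring [island [autumn lynx]]] lamp]

At the top level: head "lamp"; modifier "spring island autumn lynx".
Within "spring island autumn lynx", the head is "lynx" (specifically "island autumn lynx") and the modifier is "spring".
Within "island autumn lynx", the head is "lynx" (specifically "autumn lynx") and the modifier is "island".
Within "autumn lynx", the head is "lynx" and the modifier is "autumn".
Putting it together: [[spring [island [autumn lynx]]] lamp].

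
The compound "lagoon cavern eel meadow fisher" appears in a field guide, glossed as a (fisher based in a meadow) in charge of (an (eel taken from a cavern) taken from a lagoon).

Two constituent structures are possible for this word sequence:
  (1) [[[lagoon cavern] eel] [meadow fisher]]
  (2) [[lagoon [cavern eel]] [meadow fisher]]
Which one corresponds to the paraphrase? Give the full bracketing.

[[lagoon [cavern eel]] [meadow fisher]]

The paraphrase's head is the "fisher" part ("meadow fisher"); its modifier is "lagoon cavern eel".
That top-level split, carried through the inner groups, gives [[lagoon [cavern eel]] [meadow fisher]].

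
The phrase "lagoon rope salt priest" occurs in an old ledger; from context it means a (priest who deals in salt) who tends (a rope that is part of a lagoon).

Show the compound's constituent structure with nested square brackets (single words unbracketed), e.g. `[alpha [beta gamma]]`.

[[lagoon rope] [salt priest]]

Overall it is a kind of priest (specifically "salt priest"); the modifier is "lagoon rope".
Inside "lagoon rope": head "rope", modifier "lagoon".
Inside "salt priest": head "priest", modifier "salt".
So the structure is [[lagoon rope] [salt priest]].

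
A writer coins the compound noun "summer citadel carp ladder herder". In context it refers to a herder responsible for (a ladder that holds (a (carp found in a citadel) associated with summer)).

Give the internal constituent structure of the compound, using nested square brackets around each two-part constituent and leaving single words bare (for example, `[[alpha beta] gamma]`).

At the top level: head "herder"; modifier "summer citadel carp ladder".
Within "summer citadel carp ladder", the head is "ladder" and the modifier is "summer citadel carp".
Within "summer citadel carp", the head is "carp" (specifically "citadel carp") and the modifier is "summer".
Within "citadel carp", the head is "carp" and the modifier is "citadel".
Putting it together: [[[summer [citadel carp]] ladder] herder].

[[[summer [citadel carp]] ladder] herder]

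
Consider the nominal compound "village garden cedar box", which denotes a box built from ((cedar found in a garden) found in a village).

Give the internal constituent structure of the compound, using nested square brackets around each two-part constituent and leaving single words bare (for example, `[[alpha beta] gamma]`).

[[village [garden cedar]] box]

Whole compound: head "box", modifier "village garden cedar".
Inside "village garden cedar": head "cedar" (specifically "garden cedar"), modifier "village".
Inside "garden cedar": head "cedar", modifier "garden".
So the structure is [[village [garden cedar]] box].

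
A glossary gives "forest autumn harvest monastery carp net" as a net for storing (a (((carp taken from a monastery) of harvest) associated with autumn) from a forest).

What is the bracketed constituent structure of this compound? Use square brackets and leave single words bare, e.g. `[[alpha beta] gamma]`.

[[forest [autumn [harvest [monastery carp]]]] net]

Whole compound: head "net", modifier "forest autumn harvest monastery carp".
"forest autumn harvest monastery carp" → head "carp" (specifically "autumn harvest monastery carp"), modifier "forest".
"autumn harvest monastery carp" → head "carp" (specifically "harvest monastery carp"), modifier "autumn".
"harvest monastery carp" → head "carp" (specifically "monastery carp"), modifier "harvest".
"monastery carp" → head "carp", modifier "monastery".
So the structure is [[forest [autumn [harvest [monastery carp]]]] net].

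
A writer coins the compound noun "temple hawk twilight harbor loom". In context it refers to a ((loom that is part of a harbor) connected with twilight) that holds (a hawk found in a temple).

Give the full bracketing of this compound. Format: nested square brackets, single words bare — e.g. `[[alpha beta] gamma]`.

At the top level: head "loom" (specifically "twilight harbor loom"); modifier "temple hawk".
Within "temple hawk", the head is "hawk" and the modifier is "temple".
Within "twilight harbor loom", the head is "loom" (specifically "harbor loom") and the modifier is "twilight".
Within "harbor loom", the head is "loom" and the modifier is "harbor".
Assembled: [[temple hawk] [twilight [harbor loom]]].

[[temple hawk] [twilight [harbor loom]]]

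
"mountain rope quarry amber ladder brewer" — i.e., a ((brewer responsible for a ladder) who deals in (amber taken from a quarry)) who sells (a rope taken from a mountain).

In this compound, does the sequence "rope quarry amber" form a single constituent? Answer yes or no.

no

The top-level split is [mountain rope] [quarry amber ladder brewer]; the full structure is [[mountain rope] [[quarry amber] [ladder brewer]]].
"rope quarry amber" straddles a constituent boundary, so it is not a single unit.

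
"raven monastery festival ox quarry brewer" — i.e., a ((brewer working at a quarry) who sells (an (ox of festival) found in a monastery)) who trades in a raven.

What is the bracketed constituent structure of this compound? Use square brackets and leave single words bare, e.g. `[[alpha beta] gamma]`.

[raven [[monastery [festival ox]] [quarry brewer]]]

At the top level: head "brewer" (specifically "monastery festival ox quarry brewer"); modifier "raven".
Inside "monastery festival ox quarry brewer": head "brewer" (specifically "quarry brewer"), modifier "monastery festival ox".
Inside "monastery festival ox": head "ox" (specifically "festival ox"), modifier "monastery".
Inside "festival ox": head "ox", modifier "festival".
Inside "quarry brewer": head "brewer", modifier "quarry".
So the structure is [raven [[monastery [festival ox]] [quarry brewer]]].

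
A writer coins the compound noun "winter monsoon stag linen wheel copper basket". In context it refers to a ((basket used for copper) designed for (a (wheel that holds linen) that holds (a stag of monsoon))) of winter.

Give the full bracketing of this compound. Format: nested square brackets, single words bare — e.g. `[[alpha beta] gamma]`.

[winter [[[monsoon stag] [linen wheel]] [copper basket]]]

At the top level: head "basket" (specifically "monsoon stag linen wheel copper basket"); modifier "winter".
Within "monsoon stag linen wheel copper basket", the head is "basket" (specifically "copper basket") and the modifier is "monsoon stag linen wheel".
Within "monsoon stag linen wheel", the head is "wheel" (specifically "linen wheel") and the modifier is "monsoon stag".
Within "monsoon stag", the head is "stag" and the modifier is "monsoon".
Within "linen wheel", the head is "wheel" and the modifier is "linen".
Within "copper basket", the head is "basket" and the modifier is "copper".
So the structure is [winter [[[monsoon stag] [linen wheel]] [copper basket]]].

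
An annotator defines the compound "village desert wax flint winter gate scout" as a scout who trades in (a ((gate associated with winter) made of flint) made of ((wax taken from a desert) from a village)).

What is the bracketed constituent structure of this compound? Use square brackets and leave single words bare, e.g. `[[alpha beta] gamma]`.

[[[village [desert wax]] [flint [winter gate]]] scout]

The outermost head in the paraphrase is "scout", modified by "village desert wax flint winter gate".
Inside "village desert wax flint winter gate": head "gate" (specifically "flint winter gate"), modifier "village desert wax".
Inside "village desert wax": head "wax" (specifically "desert wax"), modifier "village".
Inside "desert wax": head "wax", modifier "desert".
Inside "flint winter gate": head "gate" (specifically "winter gate"), modifier "flint".
Inside "winter gate": head "gate", modifier "winter".
Putting it together: [[[village [desert wax]] [flint [winter gate]]] scout].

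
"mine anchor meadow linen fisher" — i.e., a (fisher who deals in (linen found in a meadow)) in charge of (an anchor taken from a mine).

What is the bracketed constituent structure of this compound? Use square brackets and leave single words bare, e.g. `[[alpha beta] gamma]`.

Overall it is a kind of fisher (specifically "meadow linen fisher"); the modifier is "mine anchor".
"mine anchor" → head "anchor", modifier "mine".
"meadow linen fisher" → head "fisher", modifier "meadow linen".
"meadow linen" → head "linen", modifier "meadow".
Putting it together: [[mine anchor] [[meadow linen] fisher]].

[[mine anchor] [[meadow linen] fisher]]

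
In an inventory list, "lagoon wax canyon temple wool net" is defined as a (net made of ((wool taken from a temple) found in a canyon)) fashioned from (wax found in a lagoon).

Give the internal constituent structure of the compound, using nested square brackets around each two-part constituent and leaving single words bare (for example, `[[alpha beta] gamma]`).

[[lagoon wax] [[canyon [temple wool]] net]]

The outermost head in the paraphrase is "net" (specifically "canyon temple wool net"), modified by "lagoon wax".
"lagoon wax" → head "wax", modifier "lagoon".
"canyon temple wool net" → head "net", modifier "canyon temple wool".
"canyon temple wool" → head "wool" (specifically "temple wool"), modifier "canyon".
"temple wool" → head "wool", modifier "temple".
Assembled: [[lagoon wax] [[canyon [temple wool]] net]].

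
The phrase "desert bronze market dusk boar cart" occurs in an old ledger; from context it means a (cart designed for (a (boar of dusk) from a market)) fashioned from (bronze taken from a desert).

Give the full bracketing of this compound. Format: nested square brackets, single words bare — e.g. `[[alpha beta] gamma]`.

Overall it is a kind of cart (specifically "market dusk boar cart"); the modifier is "desert bronze".
Inside "desert bronze": head "bronze", modifier "desert".
Inside "market dusk boar cart": head "cart", modifier "market dusk boar".
Inside "market dusk boar": head "boar" (specifically "dusk boar"), modifier "market".
Inside "dusk boar": head "boar", modifier "dusk".
So the structure is [[desert bronze] [[market [dusk boar]] cart]].

[[desert bronze] [[market [dusk boar]] cart]]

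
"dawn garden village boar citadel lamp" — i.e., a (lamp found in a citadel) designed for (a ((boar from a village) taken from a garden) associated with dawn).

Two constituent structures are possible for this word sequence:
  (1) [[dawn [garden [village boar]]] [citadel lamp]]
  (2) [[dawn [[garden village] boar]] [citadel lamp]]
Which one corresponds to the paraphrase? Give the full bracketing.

The paraphrase's head is the "lamp" part ("citadel lamp"); its modifier is "dawn garden village boar".
That top-level split, carried through the inner groups, gives [[dawn [garden [village boar]]] [citadel lamp]].

[[dawn [garden [village boar]]] [citadel lamp]]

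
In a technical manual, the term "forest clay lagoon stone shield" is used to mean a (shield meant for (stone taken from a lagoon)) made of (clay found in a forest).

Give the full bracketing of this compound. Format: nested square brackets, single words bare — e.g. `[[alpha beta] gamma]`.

[[forest clay] [[lagoon stone] shield]]

Whole compound: head "shield" (specifically "lagoon stone shield"), modifier "forest clay".
Within "forest clay", the head is "clay" and the modifier is "forest".
Within "lagoon stone shield", the head is "shield" and the modifier is "lagoon stone".
Within "lagoon stone", the head is "stone" and the modifier is "lagoon".
Assembled: [[forest clay] [[lagoon stone] shield]].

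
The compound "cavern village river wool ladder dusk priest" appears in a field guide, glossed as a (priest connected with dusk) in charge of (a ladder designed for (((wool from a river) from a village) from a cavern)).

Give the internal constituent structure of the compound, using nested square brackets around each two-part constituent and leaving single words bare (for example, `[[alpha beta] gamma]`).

[[[cavern [village [river wool]]] ladder] [dusk priest]]

The outermost head in the paraphrase is "priest" (specifically "dusk priest"), modified by "cavern village river wool ladder".
"cavern village river wool ladder" → head "ladder", modifier "cavern village river wool".
"cavern village river wool" → head "wool" (specifically "village river wool"), modifier "cavern".
"village river wool" → head "wool" (specifically "river wool"), modifier "village".
"river wool" → head "wool", modifier "river".
"dusk priest" → head "priest", modifier "dusk".
Putting it together: [[[cavern [village [river wool]]] ladder] [dusk priest]].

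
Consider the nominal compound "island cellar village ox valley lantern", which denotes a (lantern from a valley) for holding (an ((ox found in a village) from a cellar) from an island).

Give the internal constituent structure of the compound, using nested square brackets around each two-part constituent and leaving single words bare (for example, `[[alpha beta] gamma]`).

[[island [cellar [village ox]]] [valley lantern]]

The outermost head in the paraphrase is "lantern" (specifically "valley lantern"), modified by "island cellar village ox".
Within "island cellar village ox", the head is "ox" (specifically "cellar village ox") and the modifier is "island".
Within "cellar village ox", the head is "ox" (specifically "village ox") and the modifier is "cellar".
Within "village ox", the head is "ox" and the modifier is "village".
Within "valley lantern", the head is "lantern" and the modifier is "valley".
Putting it together: [[island [cellar [village ox]]] [valley lantern]].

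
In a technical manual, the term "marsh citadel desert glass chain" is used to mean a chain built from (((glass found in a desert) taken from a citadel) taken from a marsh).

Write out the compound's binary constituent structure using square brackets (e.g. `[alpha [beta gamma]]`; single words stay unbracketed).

Whole compound: head "chain", modifier "marsh citadel desert glass".
Within "marsh citadel desert glass", the head is "glass" (specifically "citadel desert glass") and the modifier is "marsh".
Within "citadel desert glass", the head is "glass" (specifically "desert glass") and the modifier is "citadel".
Within "desert glass", the head is "glass" and the modifier is "desert".
So the structure is [[marsh [citadel [desert glass]]] chain].

[[marsh [citadel [desert glass]]] chain]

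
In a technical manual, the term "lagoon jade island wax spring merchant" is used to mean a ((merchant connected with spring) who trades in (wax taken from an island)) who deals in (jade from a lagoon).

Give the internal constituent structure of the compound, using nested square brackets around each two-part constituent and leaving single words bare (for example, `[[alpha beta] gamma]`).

The outermost head in the paraphrase is "merchant" (specifically "island wax spring merchant"), modified by "lagoon jade".
Within "lagoon jade", the head is "jade" and the modifier is "lagoon".
Within "island wax spring merchant", the head is "merchant" (specifically "spring merchant") and the modifier is "island wax".
Within "island wax", the head is "wax" and the modifier is "island".
Within "spring merchant", the head is "merchant" and the modifier is "spring".
Putting it together: [[lagoon jade] [[island wax] [spring merchant]]].

[[lagoon jade] [[island wax] [spring merchant]]]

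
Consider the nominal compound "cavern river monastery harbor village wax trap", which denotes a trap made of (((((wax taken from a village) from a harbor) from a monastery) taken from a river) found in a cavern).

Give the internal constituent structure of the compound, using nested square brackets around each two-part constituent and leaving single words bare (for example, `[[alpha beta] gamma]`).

[[cavern [river [monastery [harbor [village wax]]]]] trap]

The outermost head in the paraphrase is "trap", modified by "cavern river monastery harbor village wax".
Inside "cavern river monastery harbor village wax": head "wax" (specifically "river monastery harbor village wax"), modifier "cavern".
Inside "river monastery harbor village wax": head "wax" (specifically "monastery harbor village wax"), modifier "river".
Inside "monastery harbor village wax": head "wax" (specifically "harbor village wax"), modifier "monastery".
Inside "harbor village wax": head "wax" (specifically "village wax"), modifier "harbor".
Inside "village wax": head "wax", modifier "village".
Putting it together: [[cavern [river [monastery [harbor [village wax]]]]] trap].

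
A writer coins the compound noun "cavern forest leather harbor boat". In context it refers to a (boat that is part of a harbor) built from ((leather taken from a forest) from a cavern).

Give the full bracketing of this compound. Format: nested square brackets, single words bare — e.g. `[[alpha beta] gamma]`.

[[cavern [forest leather]] [harbor boat]]

At the top level: head "boat" (specifically "harbor boat"); modifier "cavern forest leather".
Inside "cavern forest leather": head "leather" (specifically "forest leather"), modifier "cavern".
Inside "forest leather": head "leather", modifier "forest".
Inside "harbor boat": head "boat", modifier "harbor".
Assembled: [[cavern [forest leather]] [harbor boat]].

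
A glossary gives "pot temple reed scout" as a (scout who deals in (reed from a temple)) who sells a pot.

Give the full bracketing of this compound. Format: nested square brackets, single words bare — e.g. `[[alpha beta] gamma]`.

The outermost head in the paraphrase is "scout" (specifically "temple reed scout"), modified by "pot".
"temple reed scout" → head "scout", modifier "temple reed".
"temple reed" → head "reed", modifier "temple".
Assembled: [pot [[temple reed] scout]].

[pot [[temple reed] scout]]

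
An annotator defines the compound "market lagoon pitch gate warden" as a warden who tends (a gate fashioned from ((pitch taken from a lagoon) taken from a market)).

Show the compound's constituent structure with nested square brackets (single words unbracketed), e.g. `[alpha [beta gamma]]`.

[[[market [lagoon pitch]] gate] warden]

Whole compound: head "warden", modifier "market lagoon pitch gate".
Inside "market lagoon pitch gate": head "gate", modifier "market lagoon pitch".
Inside "market lagoon pitch": head "pitch" (specifically "lagoon pitch"), modifier "market".
Inside "lagoon pitch": head "pitch", modifier "lagoon".
So the structure is [[[market [lagoon pitch]] gate] warden].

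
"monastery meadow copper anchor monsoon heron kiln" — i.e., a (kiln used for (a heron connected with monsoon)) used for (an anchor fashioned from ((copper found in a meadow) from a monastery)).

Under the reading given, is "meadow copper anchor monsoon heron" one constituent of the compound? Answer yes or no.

The top-level split is [monastery meadow copper anchor] [monsoon heron kiln]; the full structure is [[[monastery [meadow copper]] anchor] [[monsoon heron] kiln]].
"meadow copper anchor monsoon heron" straddles a constituent boundary, so it is not a single unit.

no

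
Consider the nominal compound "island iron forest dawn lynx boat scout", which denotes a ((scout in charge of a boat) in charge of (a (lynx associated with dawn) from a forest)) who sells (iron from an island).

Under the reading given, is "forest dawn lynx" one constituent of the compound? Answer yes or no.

The paraphrase groups the words so that "forest dawn lynx" is one unit: it corresponds to a single parenthesized sub-phrase.
The full structure is [[island iron] [[forest [dawn lynx]] [boat scout]]], in which [forest dawn lynx] is a constituent.

yes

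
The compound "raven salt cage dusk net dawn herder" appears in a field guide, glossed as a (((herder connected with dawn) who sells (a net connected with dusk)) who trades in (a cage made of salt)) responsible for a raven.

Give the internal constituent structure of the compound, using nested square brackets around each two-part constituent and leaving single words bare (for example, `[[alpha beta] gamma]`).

[raven [[salt cage] [[dusk net] [dawn herder]]]]

Overall it is a kind of herder (specifically "salt cage dusk net dawn herder"); the modifier is "raven".
Inside "salt cage dusk net dawn herder": head "herder" (specifically "dusk net dawn herder"), modifier "salt cage".
Inside "salt cage": head "cage", modifier "salt".
Inside "dusk net dawn herder": head "herder" (specifically "dawn herder"), modifier "dusk net".
Inside "dusk net": head "net", modifier "dusk".
Inside "dawn herder": head "herder", modifier "dawn".
Assembled: [raven [[salt cage] [[dusk net] [dawn herder]]]].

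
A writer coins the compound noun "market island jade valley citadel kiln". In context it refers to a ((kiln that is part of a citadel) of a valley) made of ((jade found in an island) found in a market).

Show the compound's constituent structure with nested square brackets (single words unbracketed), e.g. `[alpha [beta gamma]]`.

[[market [island jade]] [valley [citadel kiln]]]

Overall it is a kind of kiln (specifically "valley citadel kiln"); the modifier is "market island jade".
Within "market island jade", the head is "jade" (specifically "island jade") and the modifier is "market".
Within "island jade", the head is "jade" and the modifier is "island".
Within "valley citadel kiln", the head is "kiln" (specifically "citadel kiln") and the modifier is "valley".
Within "citadel kiln", the head is "kiln" and the modifier is "citadel".
So the structure is [[market [island jade]] [valley [citadel kiln]]].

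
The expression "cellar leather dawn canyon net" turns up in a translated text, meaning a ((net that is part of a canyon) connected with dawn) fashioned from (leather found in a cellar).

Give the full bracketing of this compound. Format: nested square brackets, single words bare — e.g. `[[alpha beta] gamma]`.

[[cellar leather] [dawn [canyon net]]]

Whole compound: head "net" (specifically "dawn canyon net"), modifier "cellar leather".
Inside "cellar leather": head "leather", modifier "cellar".
Inside "dawn canyon net": head "net" (specifically "canyon net"), modifier "dawn".
Inside "canyon net": head "net", modifier "canyon".
Assembled: [[cellar leather] [dawn [canyon net]]].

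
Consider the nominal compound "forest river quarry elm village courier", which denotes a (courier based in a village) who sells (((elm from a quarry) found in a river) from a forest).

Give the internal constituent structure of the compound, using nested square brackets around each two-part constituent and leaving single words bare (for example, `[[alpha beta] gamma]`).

Whole compound: head "courier" (specifically "village courier"), modifier "forest river quarry elm".
Within "forest river quarry elm", the head is "elm" (specifically "river quarry elm") and the modifier is "forest".
Within "river quarry elm", the head is "elm" (specifically "quarry elm") and the modifier is "river".
Within "quarry elm", the head is "elm" and the modifier is "quarry".
Within "village courier", the head is "courier" and the modifier is "village".
So the structure is [[forest [river [quarry elm]]] [village courier]].

[[forest [river [quarry elm]]] [village courier]]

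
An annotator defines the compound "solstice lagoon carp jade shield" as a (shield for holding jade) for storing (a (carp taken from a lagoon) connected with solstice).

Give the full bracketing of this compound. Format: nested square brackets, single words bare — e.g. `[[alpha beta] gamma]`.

Whole compound: head "shield" (specifically "jade shield"), modifier "solstice lagoon carp".
"solstice lagoon carp" → head "carp" (specifically "lagoon carp"), modifier "solstice".
"lagoon carp" → head "carp", modifier "lagoon".
"jade shield" → head "shield", modifier "jade".
Assembled: [[solstice [lagoon carp]] [jade shield]].

[[solstice [lagoon carp]] [jade shield]]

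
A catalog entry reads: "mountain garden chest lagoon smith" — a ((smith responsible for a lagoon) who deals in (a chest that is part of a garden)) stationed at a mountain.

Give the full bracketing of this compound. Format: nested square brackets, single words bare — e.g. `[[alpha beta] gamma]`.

[mountain [[garden chest] [lagoon smith]]]

The outermost head in the paraphrase is "smith" (specifically "garden chest lagoon smith"), modified by "mountain".
Inside "garden chest lagoon smith": head "smith" (specifically "lagoon smith"), modifier "garden chest".
Inside "garden chest": head "chest", modifier "garden".
Inside "lagoon smith": head "smith", modifier "lagoon".
Assembled: [mountain [[garden chest] [lagoon smith]]].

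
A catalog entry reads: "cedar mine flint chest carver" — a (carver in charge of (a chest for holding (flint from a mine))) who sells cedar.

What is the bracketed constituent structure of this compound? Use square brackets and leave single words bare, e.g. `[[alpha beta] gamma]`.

At the top level: head "carver" (specifically "mine flint chest carver"); modifier "cedar".
"mine flint chest carver" → head "carver", modifier "mine flint chest".
"mine flint chest" → head "chest", modifier "mine flint".
"mine flint" → head "flint", modifier "mine".
So the structure is [cedar [[[mine flint] chest] carver]].

[cedar [[[mine flint] chest] carver]]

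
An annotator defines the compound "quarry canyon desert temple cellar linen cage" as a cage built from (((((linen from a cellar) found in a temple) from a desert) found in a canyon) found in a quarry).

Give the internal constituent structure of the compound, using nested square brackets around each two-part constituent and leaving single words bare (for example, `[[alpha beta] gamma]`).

[[quarry [canyon [desert [temple [cellar linen]]]]] cage]

The outermost head in the paraphrase is "cage", modified by "quarry canyon desert temple cellar linen".
Within "quarry canyon desert temple cellar linen", the head is "linen" (specifically "canyon desert temple cellar linen") and the modifier is "quarry".
Within "canyon desert temple cellar linen", the head is "linen" (specifically "desert temple cellar linen") and the modifier is "canyon".
Within "desert temple cellar linen", the head is "linen" (specifically "temple cellar linen") and the modifier is "desert".
Within "temple cellar linen", the head is "linen" (specifically "cellar linen") and the modifier is "temple".
Within "cellar linen", the head is "linen" and the modifier is "cellar".
Putting it together: [[quarry [canyon [desert [temple [cellar linen]]]]] cage].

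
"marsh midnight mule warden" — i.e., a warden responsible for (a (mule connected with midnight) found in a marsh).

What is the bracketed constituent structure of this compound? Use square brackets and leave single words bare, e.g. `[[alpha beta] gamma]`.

The outermost head in the paraphrase is "warden", modified by "marsh midnight mule".
Inside "marsh midnight mule": head "mule" (specifically "midnight mule"), modifier "marsh".
Inside "midnight mule": head "mule", modifier "midnight".
Assembled: [[marsh [midnight mule]] warden].

[[marsh [midnight mule]] warden]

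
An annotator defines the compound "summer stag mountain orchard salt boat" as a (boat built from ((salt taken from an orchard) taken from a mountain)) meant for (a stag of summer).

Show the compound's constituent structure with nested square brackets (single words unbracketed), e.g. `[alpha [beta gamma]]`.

Whole compound: head "boat" (specifically "mountain orchard salt boat"), modifier "summer stag".
"summer stag" → head "stag", modifier "summer".
"mountain orchard salt boat" → head "boat", modifier "mountain orchard salt".
"mountain orchard salt" → head "salt" (specifically "orchard salt"), modifier "mountain".
"orchard salt" → head "salt", modifier "orchard".
Assembled: [[summer stag] [[mountain [orchard salt]] boat]].

[[summer stag] [[mountain [orchard salt]] boat]]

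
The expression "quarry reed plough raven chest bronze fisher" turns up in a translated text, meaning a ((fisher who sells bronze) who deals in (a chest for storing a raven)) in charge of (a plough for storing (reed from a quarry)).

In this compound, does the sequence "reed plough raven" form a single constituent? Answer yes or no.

The top-level split is [quarry reed plough] [raven chest bronze fisher]; the full structure is [[[quarry reed] plough] [[raven chest] [bronze fisher]]].
"reed plough raven" straddles a constituent boundary, so it is not a single unit.

no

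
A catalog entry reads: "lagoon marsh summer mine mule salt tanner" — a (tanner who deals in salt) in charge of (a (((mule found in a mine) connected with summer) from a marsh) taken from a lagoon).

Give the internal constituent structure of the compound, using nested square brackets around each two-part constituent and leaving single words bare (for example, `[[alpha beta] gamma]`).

[[lagoon [marsh [summer [mine mule]]]] [salt tanner]]

Whole compound: head "tanner" (specifically "salt tanner"), modifier "lagoon marsh summer mine mule".
Within "lagoon marsh summer mine mule", the head is "mule" (specifically "marsh summer mine mule") and the modifier is "lagoon".
Within "marsh summer mine mule", the head is "mule" (specifically "summer mine mule") and the modifier is "marsh".
Within "summer mine mule", the head is "mule" (specifically "mine mule") and the modifier is "summer".
Within "mine mule", the head is "mule" and the modifier is "mine".
Within "salt tanner", the head is "tanner" and the modifier is "salt".
So the structure is [[lagoon [marsh [summer [mine mule]]]] [salt tanner]].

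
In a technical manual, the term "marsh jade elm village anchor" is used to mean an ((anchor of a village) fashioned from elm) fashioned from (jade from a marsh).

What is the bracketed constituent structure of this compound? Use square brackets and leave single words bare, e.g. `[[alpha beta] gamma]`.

At the top level: head "anchor" (specifically "elm village anchor"); modifier "marsh jade".
Inside "marsh jade": head "jade", modifier "marsh".
Inside "elm village anchor": head "anchor" (specifically "village anchor"), modifier "elm".
Inside "village anchor": head "anchor", modifier "village".
Assembled: [[marsh jade] [elm [village anchor]]].

[[marsh jade] [elm [village anchor]]]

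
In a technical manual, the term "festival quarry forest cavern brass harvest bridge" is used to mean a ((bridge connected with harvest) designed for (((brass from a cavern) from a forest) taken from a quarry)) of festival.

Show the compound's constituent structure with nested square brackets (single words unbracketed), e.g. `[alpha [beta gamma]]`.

The outermost head in the paraphrase is "bridge" (specifically "quarry forest cavern brass harvest bridge"), modified by "festival".
Within "quarry forest cavern brass harvest bridge", the head is "bridge" (specifically "harvest bridge") and the modifier is "quarry forest cavern brass".
Within "quarry forest cavern brass", the head is "brass" (specifically "forest cavern brass") and the modifier is "quarry".
Within "forest cavern brass", the head is "brass" (specifically "cavern brass") and the modifier is "forest".
Within "cavern brass", the head is "brass" and the modifier is "cavern".
Within "harvest bridge", the head is "bridge" and the modifier is "harvest".
Putting it together: [festival [[quarry [forest [cavern brass]]] [harvest bridge]]].

[festival [[quarry [forest [cavern brass]]] [harvest bridge]]]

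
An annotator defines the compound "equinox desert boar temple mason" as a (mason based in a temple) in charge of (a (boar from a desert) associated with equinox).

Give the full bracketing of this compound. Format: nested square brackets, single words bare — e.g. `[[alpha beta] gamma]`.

Overall it is a kind of mason (specifically "temple mason"); the modifier is "equinox desert boar".
Within "equinox desert boar", the head is "boar" (specifically "desert boar") and the modifier is "equinox".
Within "desert boar", the head is "boar" and the modifier is "desert".
Within "temple mason", the head is "mason" and the modifier is "temple".
Assembled: [[equinox [desert boar]] [temple mason]].

[[equinox [desert boar]] [temple mason]]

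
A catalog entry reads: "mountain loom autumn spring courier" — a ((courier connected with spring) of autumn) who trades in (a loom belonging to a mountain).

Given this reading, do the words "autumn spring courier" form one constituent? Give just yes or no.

The paraphrase groups the words so that "autumn spring courier" is one unit: it corresponds to a single parenthesized sub-phrase.
The full structure is [[mountain loom] [autumn [spring courier]]], in which [autumn spring courier] is a constituent.

yes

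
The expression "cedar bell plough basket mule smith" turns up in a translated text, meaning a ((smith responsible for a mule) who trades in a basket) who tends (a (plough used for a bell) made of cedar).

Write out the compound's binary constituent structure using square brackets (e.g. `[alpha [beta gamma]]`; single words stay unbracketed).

[[cedar [bell plough]] [basket [mule smith]]]

Overall it is a kind of smith (specifically "basket mule smith"); the modifier is "cedar bell plough".
"cedar bell plough" → head "plough" (specifically "bell plough"), modifier "cedar".
"bell plough" → head "plough", modifier "bell".
"basket mule smith" → head "smith" (specifically "mule smith"), modifier "basket".
"mule smith" → head "smith", modifier "mule".
So the structure is [[cedar [bell plough]] [basket [mule smith]]].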